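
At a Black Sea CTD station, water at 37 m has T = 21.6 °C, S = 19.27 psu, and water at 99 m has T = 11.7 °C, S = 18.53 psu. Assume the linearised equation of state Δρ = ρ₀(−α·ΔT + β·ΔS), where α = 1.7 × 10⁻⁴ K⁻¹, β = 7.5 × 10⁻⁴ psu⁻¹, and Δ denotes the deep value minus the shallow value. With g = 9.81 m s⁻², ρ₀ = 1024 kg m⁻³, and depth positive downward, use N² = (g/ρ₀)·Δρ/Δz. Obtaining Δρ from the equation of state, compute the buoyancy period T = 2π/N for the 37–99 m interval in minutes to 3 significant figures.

ΔT = -9.9 K, ΔS = -0.74 psu (deep − shallow).
Δρ/ρ₀ = −αΔT + βΔS = 1.683 × 10⁻³ − 5.55 × 10⁻⁴ = 1.128 × 10⁻³, so Δρ ≈ 1.155 kg m⁻³.
N² = (g/ρ₀)·Δρ/Δz = g·(Δρ/ρ₀)/Δz = 9.81 × 1.128 × 10⁻³ / 62 = 1.7848 × 10⁻⁴ s⁻².
N = √(1.7848 × 10⁻⁴) = 0.013360 rad s⁻¹ → T = 2π/N = 470.30 s = 7.8383 min ≈ 7.84 min.

7.84 min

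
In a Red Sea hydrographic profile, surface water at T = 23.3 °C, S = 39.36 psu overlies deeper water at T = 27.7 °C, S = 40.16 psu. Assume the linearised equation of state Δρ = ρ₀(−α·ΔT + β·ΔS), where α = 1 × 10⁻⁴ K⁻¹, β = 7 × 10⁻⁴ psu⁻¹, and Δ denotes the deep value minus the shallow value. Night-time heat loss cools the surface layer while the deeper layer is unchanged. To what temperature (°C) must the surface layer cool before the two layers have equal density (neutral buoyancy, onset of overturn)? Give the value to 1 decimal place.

22.1 °C

Neutral buoyancy requires Δρ = 0, i.e. −α(T_deep − T_surf′) + β(S_deep − S_surf) = 0.
T_surf′ = T_deep − (β/α)·ΔS = 27.7 − (7 × 10⁻⁴/1 × 10⁻⁴)·(+0.80) = 22.100 °C.
Cooling required: 23.3 − (22.100) = 1.200 °C.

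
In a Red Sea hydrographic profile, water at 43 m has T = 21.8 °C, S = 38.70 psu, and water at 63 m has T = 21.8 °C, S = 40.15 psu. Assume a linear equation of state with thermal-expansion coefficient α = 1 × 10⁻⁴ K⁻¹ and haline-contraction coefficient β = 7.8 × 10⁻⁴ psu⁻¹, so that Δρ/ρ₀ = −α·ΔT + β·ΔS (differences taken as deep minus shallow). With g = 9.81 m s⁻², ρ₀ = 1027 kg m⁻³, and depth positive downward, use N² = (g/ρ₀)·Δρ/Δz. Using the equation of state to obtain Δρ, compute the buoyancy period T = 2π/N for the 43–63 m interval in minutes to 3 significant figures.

4.45 min

ΔT = +0.0 K, ΔS = +1.45 psu (deep − shallow).
Δρ/ρ₀ = −αΔT + βΔS = 0 + 1.131 × 10⁻³ = 1.131 × 10⁻³, so Δρ ≈ 1.162 kg m⁻³.
N² = (g/ρ₀)·Δρ/Δz = g·(Δρ/ρ₀)/Δz = 9.81 × 1.131 × 10⁻³ / 20 = 5.5476 × 10⁻⁴ s⁻².
N = √(5.5476 × 10⁻⁴) = 0.023553 rad s⁻¹ → T = 2π/N = 266.77 s = 4.4462 min ≈ 4.45 min.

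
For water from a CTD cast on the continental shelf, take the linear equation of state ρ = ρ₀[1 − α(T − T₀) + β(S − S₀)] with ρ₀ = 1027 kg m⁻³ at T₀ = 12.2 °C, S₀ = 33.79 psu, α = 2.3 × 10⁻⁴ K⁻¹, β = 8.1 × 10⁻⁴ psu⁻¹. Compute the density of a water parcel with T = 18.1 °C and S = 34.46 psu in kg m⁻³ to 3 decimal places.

1026.164 kg m⁻³

T − T₀ = +5.9 K, S − S₀ = +0.67 psu.
Bracket = 1 − α·(+5.9) + β·(+0.67) = 1 + (-8.143 × 10⁻⁴) = 0.9991857.
ρ = 1027 × 0.9991857 = 1026.164 kg m⁻³.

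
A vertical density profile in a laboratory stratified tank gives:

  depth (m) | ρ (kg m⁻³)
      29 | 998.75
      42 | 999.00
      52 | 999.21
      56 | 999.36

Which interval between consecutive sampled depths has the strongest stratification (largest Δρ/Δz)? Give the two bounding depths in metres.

52–56 m

Compute the density gradient over each adjacent pair:
  29–42 m: Δρ/Δz = 0.25/13 = 0.019 kg m⁻⁴
  42–52 m: Δρ/Δz = 0.21/10 = 0.021 kg m⁻⁴
  52–56 m: Δρ/Δz = 0.15/4 = 0.037 kg m⁻⁴
The largest gradient is in the 52–56 m interval — the pycnocline.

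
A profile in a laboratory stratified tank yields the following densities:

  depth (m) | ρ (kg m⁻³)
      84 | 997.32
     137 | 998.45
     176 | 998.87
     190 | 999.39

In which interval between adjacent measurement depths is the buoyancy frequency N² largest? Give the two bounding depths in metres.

176–190 m

Compute the density gradient over each adjacent pair:
  84–137 m: Δρ/Δz = 1.13/53 = 0.021 kg m⁻⁴
  137–176 m: Δρ/Δz = 0.42/39 = 0.011 kg m⁻⁴
  176–190 m: Δρ/Δz = 0.52/14 = 0.037 kg m⁻⁴
The largest gradient is in the 176–190 m interval — the pycnocline.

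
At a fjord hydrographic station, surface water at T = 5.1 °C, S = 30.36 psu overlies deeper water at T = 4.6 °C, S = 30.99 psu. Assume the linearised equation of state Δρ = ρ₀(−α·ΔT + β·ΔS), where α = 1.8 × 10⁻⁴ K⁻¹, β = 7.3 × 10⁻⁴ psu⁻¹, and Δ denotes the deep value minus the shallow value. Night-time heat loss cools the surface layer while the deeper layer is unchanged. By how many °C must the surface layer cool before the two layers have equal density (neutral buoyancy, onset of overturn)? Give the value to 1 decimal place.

Neutral buoyancy requires Δρ = 0, i.e. −α(T_deep − T_surf′) + β(S_deep − S_surf) = 0.
T_surf′ = T_deep − (β/α)·ΔS = 4.6 − (7.3 × 10⁻⁴/1.8 × 10⁻⁴)·(+0.63) = 2.045 °C.
Cooling required: 5.1 − (2.045) = 3.055 °C.

3.1 °C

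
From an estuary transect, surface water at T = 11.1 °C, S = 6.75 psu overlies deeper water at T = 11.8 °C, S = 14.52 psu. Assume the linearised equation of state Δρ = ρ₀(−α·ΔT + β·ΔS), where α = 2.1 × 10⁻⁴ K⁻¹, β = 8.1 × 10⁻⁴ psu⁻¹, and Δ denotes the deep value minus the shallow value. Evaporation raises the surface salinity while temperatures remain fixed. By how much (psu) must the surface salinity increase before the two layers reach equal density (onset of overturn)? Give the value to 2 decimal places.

7.59 psu

Neutral buoyancy requires −α(T_deep − T_surf) + β(S_deep − S_surf′) = 0.
S_surf′ = S_deep − (α/β)·ΔT = 14.52 − (2.1 × 10⁻⁴/8.1 × 10⁻⁴)·(+0.7) = 14.3385 psu.
Increase required: 14.3385 − 6.75 = 7.5885 psu.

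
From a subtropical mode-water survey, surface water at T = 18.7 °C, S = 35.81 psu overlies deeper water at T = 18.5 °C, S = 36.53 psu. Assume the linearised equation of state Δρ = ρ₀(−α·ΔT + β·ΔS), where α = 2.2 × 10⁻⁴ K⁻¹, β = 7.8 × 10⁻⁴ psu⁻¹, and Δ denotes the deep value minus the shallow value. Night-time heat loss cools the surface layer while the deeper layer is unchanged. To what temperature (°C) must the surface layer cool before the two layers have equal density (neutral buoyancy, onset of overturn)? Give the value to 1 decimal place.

15.9 °C

Neutral buoyancy requires Δρ = 0, i.e. −α(T_deep − T_surf′) + β(S_deep − S_surf) = 0.
T_surf′ = T_deep − (β/α)·ΔS = 18.5 − (7.8 × 10⁻⁴/2.2 × 10⁻⁴)·(+0.72) = 15.947 °C.
Cooling required: 18.7 − (15.947) = 2.753 °C.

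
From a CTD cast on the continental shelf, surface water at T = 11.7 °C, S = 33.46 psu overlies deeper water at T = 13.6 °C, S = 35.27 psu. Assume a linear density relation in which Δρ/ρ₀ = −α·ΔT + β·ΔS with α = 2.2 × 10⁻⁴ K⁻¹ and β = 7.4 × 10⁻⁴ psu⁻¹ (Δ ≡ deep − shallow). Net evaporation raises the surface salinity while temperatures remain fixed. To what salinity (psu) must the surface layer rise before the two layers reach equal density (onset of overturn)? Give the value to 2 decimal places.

34.71 psu

Neutral buoyancy requires −α(T_deep − T_surf) + β(S_deep − S_surf′) = 0.
S_surf′ = S_deep − (α/β)·ΔT = 35.27 − (2.2 × 10⁻⁴/7.4 × 10⁻⁴)·(+1.9) = 34.7051 psu.
Increase required: 34.7051 − 33.46 = 1.2451 psu.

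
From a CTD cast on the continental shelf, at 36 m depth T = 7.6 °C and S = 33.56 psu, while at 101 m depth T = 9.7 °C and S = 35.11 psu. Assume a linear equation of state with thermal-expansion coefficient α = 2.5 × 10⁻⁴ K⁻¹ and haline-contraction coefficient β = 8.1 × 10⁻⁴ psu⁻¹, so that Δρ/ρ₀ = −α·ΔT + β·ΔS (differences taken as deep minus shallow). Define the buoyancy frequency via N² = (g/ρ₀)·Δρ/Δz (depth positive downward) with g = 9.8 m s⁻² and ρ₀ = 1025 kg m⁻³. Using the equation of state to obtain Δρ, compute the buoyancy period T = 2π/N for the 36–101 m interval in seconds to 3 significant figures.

599 s

ΔT = +2.1 K, ΔS = +1.55 psu (deep − shallow).
Δρ/ρ₀ = −αΔT + βΔS = -5.25 × 10⁻⁴ + 1.2555 × 10⁻³ = 7.305 × 10⁻⁴, so Δρ ≈ 0.7488 kg m⁻³.
N² = (g/ρ₀)·Δρ/Δz = g·(Δρ/ρ₀)/Δz = 9.8 × 7.305 × 10⁻⁴ / 65 = 1.1014 × 10⁻⁴ s⁻².
N = √(1.1014 × 10⁻⁴) = 0.010495 rad s⁻¹ → T = 2π/N = 598.68 s ≈ 599 s.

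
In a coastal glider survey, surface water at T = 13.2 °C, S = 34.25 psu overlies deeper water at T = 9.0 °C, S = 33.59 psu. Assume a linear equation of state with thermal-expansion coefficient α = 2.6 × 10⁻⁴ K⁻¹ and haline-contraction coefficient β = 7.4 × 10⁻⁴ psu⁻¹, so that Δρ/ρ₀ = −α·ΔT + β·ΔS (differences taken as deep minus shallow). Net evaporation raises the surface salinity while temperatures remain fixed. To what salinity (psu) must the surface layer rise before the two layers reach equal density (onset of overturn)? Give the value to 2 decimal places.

Neutral buoyancy requires −α(T_deep − T_surf) + β(S_deep − S_surf′) = 0.
S_surf′ = S_deep − (α/β)·ΔT = 33.59 − (2.6 × 10⁻⁴/7.4 × 10⁻⁴)·(-4.2) = 35.0657 psu.
Increase required: 35.0657 − 34.25 = 0.8157 psu.

35.07 psu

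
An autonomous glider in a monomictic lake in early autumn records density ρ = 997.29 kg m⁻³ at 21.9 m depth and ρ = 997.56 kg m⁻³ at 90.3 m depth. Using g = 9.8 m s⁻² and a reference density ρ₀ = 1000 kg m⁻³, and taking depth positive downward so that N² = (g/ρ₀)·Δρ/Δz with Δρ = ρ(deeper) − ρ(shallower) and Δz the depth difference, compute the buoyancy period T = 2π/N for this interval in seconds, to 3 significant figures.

Δρ = 997.56 − 997.29 = 0.27 kg m⁻³ over Δz = 90.3 − 21.9 = 68.4 m.
N² = (9.8/1000) × (0.27/68.4) = 3.8684 × 10⁻⁵ s⁻².
N = √(3.8684 × 10⁻⁵) = 6.2196 × 10⁻³ rad s⁻¹, so T = 2π/N = 1.0102 × 10³ s ≈ 1.01 × 10³ s.
Since Δρ > 0 the layer is stably stratified.

1.01 × 10³ s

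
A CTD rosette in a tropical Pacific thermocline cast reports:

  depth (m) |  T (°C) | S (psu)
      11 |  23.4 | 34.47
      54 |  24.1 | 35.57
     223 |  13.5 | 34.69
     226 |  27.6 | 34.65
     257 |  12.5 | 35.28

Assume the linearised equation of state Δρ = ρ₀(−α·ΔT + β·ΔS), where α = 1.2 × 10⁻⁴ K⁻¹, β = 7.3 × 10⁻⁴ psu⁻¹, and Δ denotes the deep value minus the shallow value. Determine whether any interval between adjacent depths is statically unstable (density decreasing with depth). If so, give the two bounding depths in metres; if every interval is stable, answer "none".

Evaluate Δρ/ρ₀ = −αΔT + βΔS across each adjacent pair:
  11–54 m: −αΔT+βΔS = −(1.2 × 10⁻⁴)(+0.7)+(7.3 × 10⁻⁴)(+1.10) = 7.2 × 10⁻⁴ → stable
  54–223 m: −αΔT+βΔS = −(1.2 × 10⁻⁴)(-10.6)+(7.3 × 10⁻⁴)(-0.88) = 6.3 × 10⁻⁴ → stable
  223–226 m: −αΔT+βΔS = −(1.2 × 10⁻⁴)(+14.1)+(7.3 × 10⁻⁴)(-0.04) = -1.7 × 10⁻³ → UNSTABLE
  226–257 m: −αΔT+βΔS = −(1.2 × 10⁻⁴)(-15.1)+(7.3 × 10⁻⁴)(+0.63) = 2.3 × 10⁻³ → stable
The 223–226 m interval has Δρ < 0: lighter water underlies denser water.

223–226 m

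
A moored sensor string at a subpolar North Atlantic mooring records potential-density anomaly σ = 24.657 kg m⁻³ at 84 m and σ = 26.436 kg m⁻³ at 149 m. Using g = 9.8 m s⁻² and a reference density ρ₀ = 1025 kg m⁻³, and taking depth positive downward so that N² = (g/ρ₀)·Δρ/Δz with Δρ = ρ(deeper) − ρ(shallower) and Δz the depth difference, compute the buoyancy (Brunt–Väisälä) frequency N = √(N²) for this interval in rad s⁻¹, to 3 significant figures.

0.0162 rad s⁻¹

Δρ = 1026.436 − 1024.657 = 1.779 kg m⁻³ over Δz = 149 − 84 = 65 m.
N² = (9.8/1025) × (1.779/65) = 2.6168 × 10⁻⁴ s⁻².
N = √(2.6168 × 10⁻⁴) = 0.016177 rad s⁻¹ ≈ 0.0162 rad s⁻¹.
A positive N² confirms static stability across the interval.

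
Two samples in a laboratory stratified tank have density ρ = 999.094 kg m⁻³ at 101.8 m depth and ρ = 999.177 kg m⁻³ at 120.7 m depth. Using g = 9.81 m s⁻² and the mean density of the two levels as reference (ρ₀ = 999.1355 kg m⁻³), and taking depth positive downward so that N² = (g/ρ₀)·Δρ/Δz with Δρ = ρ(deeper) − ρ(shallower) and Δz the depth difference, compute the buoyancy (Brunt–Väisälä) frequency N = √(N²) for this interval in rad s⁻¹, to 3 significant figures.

6.57 × 10⁻³ rad s⁻¹

Δρ = 999.177 − 999.094 = 0.083 kg m⁻³ over Δz = 120.7 − 101.8 = 18.9 m.
N² = (9.81/999.1355) × (0.083/18.9) = 4.3118 × 10⁻⁵ s⁻².
N = √(4.3118 × 10⁻⁵) = 6.5664 × 10⁻³ rad s⁻¹ ≈ 6.57 × 10⁻³ rad s⁻¹.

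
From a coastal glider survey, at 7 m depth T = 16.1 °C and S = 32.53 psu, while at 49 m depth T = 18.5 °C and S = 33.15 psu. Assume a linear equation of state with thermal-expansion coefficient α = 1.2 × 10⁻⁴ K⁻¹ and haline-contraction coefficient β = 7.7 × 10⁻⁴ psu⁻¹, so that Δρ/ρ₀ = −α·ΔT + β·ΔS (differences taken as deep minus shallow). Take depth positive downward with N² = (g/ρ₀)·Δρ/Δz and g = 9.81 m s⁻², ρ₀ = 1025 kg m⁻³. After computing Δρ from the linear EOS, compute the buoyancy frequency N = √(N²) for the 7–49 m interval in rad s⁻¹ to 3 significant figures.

6.65 × 10⁻³ rad s⁻¹

ΔT = +2.4 K, ΔS = +0.62 psu (deep − shallow).
Δρ/ρ₀ = −αΔT + βΔS = -2.88 × 10⁻⁴ + 4.774 × 10⁻⁴ = 1.894 × 10⁻⁴, so Δρ ≈ 0.1941 kg m⁻³.
N² = (g/ρ₀)·Δρ/Δz = g·(Δρ/ρ₀)/Δz = 9.81 × 1.894 × 10⁻⁴ / 42 = 4.4238 × 10⁻⁵ s⁻².
N = √(4.4238 × 10⁻⁵) = 6.6512 × 10⁻³ rad s⁻¹ ≈ 6.65 × 10⁻³ rad s⁻¹.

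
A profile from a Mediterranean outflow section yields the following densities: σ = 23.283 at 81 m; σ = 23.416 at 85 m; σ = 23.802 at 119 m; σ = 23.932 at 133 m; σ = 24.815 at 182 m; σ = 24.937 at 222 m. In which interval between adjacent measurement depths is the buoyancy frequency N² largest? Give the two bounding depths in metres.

Compute the density gradient over each adjacent pair:
  81–85 m: Δρ/Δz = 0.133/4 = 0.033 kg m⁻⁴
  85–119 m: Δρ/Δz = 0.386/34 = 0.011 kg m⁻⁴
  119–133 m: Δρ/Δz = 0.130/14 = 9.3 × 10⁻³ kg m⁻⁴
  133–182 m: Δρ/Δz = 0.883/49 = 0.018 kg m⁻⁴
  182–222 m: Δρ/Δz = 0.122/40 = 3.0 × 10⁻³ kg m⁻⁴
The largest gradient is in the 81–85 m interval — the pycnocline.

81–85 m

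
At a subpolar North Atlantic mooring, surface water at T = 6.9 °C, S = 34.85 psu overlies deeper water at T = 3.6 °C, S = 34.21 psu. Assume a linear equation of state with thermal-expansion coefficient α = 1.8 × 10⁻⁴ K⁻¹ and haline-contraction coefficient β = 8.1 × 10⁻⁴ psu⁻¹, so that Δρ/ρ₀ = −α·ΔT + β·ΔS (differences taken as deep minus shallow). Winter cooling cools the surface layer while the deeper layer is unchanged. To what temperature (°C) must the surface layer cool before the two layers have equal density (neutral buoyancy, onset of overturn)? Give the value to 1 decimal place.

Neutral buoyancy requires Δρ = 0, i.e. −α(T_deep − T_surf′) + β(S_deep − S_surf) = 0.
T_surf′ = T_deep − (β/α)·ΔS = 3.6 − (8.1 × 10⁻⁴/1.8 × 10⁻⁴)·(-0.64) = 6.480 °C.
Cooling required: 6.9 − (6.480) = 0.420 °C.

6.5 °C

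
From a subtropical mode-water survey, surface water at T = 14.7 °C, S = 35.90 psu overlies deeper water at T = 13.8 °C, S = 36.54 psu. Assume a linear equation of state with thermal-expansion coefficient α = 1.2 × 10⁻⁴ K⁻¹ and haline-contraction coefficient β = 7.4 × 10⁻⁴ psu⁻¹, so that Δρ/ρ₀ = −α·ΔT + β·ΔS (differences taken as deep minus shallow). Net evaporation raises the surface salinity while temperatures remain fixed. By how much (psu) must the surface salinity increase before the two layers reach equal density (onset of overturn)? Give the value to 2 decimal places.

Neutral buoyancy requires −α(T_deep − T_surf) + β(S_deep − S_surf′) = 0.
S_surf′ = S_deep − (α/β)·ΔT = 36.54 − (1.2 × 10⁻⁴/7.4 × 10⁻⁴)·(-0.9) = 36.6859 psu.
Increase required: 36.6859 − 35.90 = 0.7859 psu.

0.79 psu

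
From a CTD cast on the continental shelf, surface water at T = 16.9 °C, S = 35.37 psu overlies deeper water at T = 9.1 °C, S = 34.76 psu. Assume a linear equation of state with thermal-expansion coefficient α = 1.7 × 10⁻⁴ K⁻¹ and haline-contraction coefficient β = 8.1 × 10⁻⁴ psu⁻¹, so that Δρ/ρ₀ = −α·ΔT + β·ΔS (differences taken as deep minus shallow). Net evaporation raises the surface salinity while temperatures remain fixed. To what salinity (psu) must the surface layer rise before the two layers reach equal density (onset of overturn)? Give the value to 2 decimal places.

36.40 psu

Neutral buoyancy requires −α(T_deep − T_surf) + β(S_deep − S_surf′) = 0.
S_surf′ = S_deep − (α/β)·ΔT = 34.76 − (1.7 × 10⁻⁴/8.1 × 10⁻⁴)·(-7.8) = 36.3970 psu.
Increase required: 36.3970 − 35.37 = 1.0270 psu.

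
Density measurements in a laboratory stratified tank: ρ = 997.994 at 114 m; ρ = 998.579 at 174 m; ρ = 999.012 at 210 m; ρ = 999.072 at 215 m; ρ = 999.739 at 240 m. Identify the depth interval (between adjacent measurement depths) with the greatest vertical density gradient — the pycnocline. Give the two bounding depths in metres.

215–240 m

Compute the density gradient over each adjacent pair:
  114–174 m: Δρ/Δz = 0.585/60 = 9.7 × 10⁻³ kg m⁻⁴
  174–210 m: Δρ/Δz = 0.433/36 = 0.012 kg m⁻⁴
  210–215 m: Δρ/Δz = 0.060/5 = 0.012 kg m⁻⁴
  215–240 m: Δρ/Δz = 0.667/25 = 0.027 kg m⁻⁴
The largest gradient is in the 215–240 m interval — the pycnocline.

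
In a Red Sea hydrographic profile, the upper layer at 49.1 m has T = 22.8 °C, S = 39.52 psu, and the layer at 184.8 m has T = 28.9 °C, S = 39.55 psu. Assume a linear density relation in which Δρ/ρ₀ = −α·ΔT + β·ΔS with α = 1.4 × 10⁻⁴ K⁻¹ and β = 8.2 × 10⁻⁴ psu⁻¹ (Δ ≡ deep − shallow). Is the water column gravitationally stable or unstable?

unstable

ΔT = 28.9 − 22.8 = +6.1 K and ΔS = 39.55 − 39.52 = +0.03 psu (deep − shallow).
−αΔT = -8.54 × 10⁻⁴; βΔS = 2.46 × 10⁻⁵; sum Δρ/ρ₀ = -8.294 × 10⁻⁴.
Δρ/ρ₀ < 0, so Δρ < 0: deeper water is lighter → statically unstable; the column would overturn.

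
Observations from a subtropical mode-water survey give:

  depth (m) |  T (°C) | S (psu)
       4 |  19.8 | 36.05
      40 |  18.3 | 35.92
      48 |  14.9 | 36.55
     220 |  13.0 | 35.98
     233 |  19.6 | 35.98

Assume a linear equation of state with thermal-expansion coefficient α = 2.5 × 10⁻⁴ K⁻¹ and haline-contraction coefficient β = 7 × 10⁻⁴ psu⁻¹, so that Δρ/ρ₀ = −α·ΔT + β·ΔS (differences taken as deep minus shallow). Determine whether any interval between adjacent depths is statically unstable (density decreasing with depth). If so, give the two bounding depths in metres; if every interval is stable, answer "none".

220–233 m

Evaluate Δρ/ρ₀ = −αΔT + βΔS across each adjacent pair:
  4–40 m: −αΔT+βΔS = −(2.5 × 10⁻⁴)(-1.5)+(7 × 10⁻⁴)(-0.13) = 2.8 × 10⁻⁴ → stable
  40–48 m: −αΔT+βΔS = −(2.5 × 10⁻⁴)(-3.4)+(7 × 10⁻⁴)(+0.63) = 1.3 × 10⁻³ → stable
  48–220 m: −αΔT+βΔS = −(2.5 × 10⁻⁴)(-1.9)+(7 × 10⁻⁴)(-0.57) = 7.6 × 10⁻⁵ → stable
  220–233 m: −αΔT+βΔS = −(2.5 × 10⁻⁴)(+6.6)+(7 × 10⁻⁴)(+0.00) = -1.6 × 10⁻³ → UNSTABLE
The 220–233 m interval has Δρ < 0: lighter water underlies denser water.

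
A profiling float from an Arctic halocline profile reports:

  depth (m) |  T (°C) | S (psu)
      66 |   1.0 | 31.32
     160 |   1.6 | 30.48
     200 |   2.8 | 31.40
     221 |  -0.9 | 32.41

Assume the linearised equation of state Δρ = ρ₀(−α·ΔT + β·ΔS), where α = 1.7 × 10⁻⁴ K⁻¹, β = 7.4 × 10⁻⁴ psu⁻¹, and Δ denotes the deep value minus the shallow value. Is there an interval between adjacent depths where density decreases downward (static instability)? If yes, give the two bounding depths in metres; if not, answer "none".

Evaluate Δρ/ρ₀ = −αΔT + βΔS across each adjacent pair:
  66–160 m: −αΔT+βΔS = −(1.7 × 10⁻⁴)(+0.6)+(7.4 × 10⁻⁴)(-0.84) = -7.2 × 10⁻⁴ → UNSTABLE
  160–200 m: −αΔT+βΔS = −(1.7 × 10⁻⁴)(+1.2)+(7.4 × 10⁻⁴)(+0.92) = 4.8 × 10⁻⁴ → stable
  200–221 m: −αΔT+βΔS = −(1.7 × 10⁻⁴)(-3.7)+(7.4 × 10⁻⁴)(+1.01) = 1.4 × 10⁻³ → stable
The 66–160 m interval has Δρ < 0: lighter water underlies denser water.

66–160 m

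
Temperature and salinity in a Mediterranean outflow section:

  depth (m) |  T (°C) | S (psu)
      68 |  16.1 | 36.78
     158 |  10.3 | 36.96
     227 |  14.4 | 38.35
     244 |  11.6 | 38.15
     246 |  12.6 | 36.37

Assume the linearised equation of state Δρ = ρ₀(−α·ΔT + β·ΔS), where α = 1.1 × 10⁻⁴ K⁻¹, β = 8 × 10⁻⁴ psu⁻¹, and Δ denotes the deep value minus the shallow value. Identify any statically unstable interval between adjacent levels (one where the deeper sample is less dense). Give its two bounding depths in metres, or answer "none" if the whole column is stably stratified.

244–246 m

Evaluate Δρ/ρ₀ = −αΔT + βΔS across each adjacent pair:
  68–158 m: −αΔT+βΔS = −(1.1 × 10⁻⁴)(-5.8)+(8 × 10⁻⁴)(+0.18) = 7.8 × 10⁻⁴ → stable
  158–227 m: −αΔT+βΔS = −(1.1 × 10⁻⁴)(+4.1)+(8 × 10⁻⁴)(+1.39) = 6.6 × 10⁻⁴ → stable
  227–244 m: −αΔT+βΔS = −(1.1 × 10⁻⁴)(-2.8)+(8 × 10⁻⁴)(-0.20) = 1.5 × 10⁻⁴ → stable
  244–246 m: −αΔT+βΔS = −(1.1 × 10⁻⁴)(+1.0)+(8 × 10⁻⁴)(-1.78) = -1.5 × 10⁻³ → UNSTABLE
The 244–246 m interval has Δρ < 0: lighter water underlies denser water.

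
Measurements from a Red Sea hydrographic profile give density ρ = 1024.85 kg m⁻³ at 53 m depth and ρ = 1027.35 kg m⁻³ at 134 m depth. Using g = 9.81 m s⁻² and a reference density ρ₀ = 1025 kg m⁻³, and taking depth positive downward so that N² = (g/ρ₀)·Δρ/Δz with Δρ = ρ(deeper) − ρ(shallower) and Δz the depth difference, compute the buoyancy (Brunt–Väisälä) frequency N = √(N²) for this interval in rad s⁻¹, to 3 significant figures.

0.0172 rad s⁻¹

Δρ = 1027.35 − 1024.85 = 2.50 kg m⁻³ over Δz = 134 − 53 = 81 m.
N² = (9.81/1025) × (2.50/81) = 2.9539 × 10⁻⁴ s⁻².
N = √(2.9539 × 10⁻⁴) = 0.017187 rad s⁻¹ ≈ 0.0172 rad s⁻¹.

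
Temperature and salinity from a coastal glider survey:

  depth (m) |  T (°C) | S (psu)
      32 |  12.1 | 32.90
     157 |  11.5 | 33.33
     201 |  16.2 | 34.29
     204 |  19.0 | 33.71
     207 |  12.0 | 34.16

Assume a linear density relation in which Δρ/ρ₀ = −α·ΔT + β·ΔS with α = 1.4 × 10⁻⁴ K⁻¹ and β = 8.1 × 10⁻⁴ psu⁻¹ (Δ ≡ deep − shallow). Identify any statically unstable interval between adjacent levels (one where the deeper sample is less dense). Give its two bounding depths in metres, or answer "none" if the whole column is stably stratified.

Evaluate Δρ/ρ₀ = −αΔT + βΔS across each adjacent pair:
  32–157 m: −αΔT+βΔS = −(1.4 × 10⁻⁴)(-0.6)+(8.1 × 10⁻⁴)(+0.43) = 4.3 × 10⁻⁴ → stable
  157–201 m: −αΔT+βΔS = −(1.4 × 10⁻⁴)(+4.7)+(8.1 × 10⁻⁴)(+0.96) = 1.2 × 10⁻⁴ → stable
  201–204 m: −αΔT+βΔS = −(1.4 × 10⁻⁴)(+2.8)+(8.1 × 10⁻⁴)(-0.58) = -8.6 × 10⁻⁴ → UNSTABLE
  204–207 m: −αΔT+βΔS = −(1.4 × 10⁻⁴)(-7.0)+(8.1 × 10⁻⁴)(+0.45) = 1.3 × 10⁻³ → stable
The 201–204 m interval has Δρ < 0: lighter water underlies denser water.

201–204 m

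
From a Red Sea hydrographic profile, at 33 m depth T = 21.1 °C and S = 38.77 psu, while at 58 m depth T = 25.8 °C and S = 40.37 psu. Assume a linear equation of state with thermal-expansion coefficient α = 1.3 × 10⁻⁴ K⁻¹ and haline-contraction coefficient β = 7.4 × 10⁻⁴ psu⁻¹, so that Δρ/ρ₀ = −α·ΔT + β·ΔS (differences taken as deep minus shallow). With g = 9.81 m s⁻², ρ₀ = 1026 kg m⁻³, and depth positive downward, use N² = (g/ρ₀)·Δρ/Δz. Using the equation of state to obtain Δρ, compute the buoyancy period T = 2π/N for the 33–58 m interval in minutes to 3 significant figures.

ΔT = +4.7 K, ΔS = +1.60 psu (deep − shallow).
Δρ/ρ₀ = −αΔT + βΔS = -6.11 × 10⁻⁴ + 1.184 × 10⁻³ = 5.73 × 10⁻⁴, so Δρ ≈ 0.5879 kg m⁻³.
N² = (g/ρ₀)·Δρ/Δz = g·(Δρ/ρ₀)/Δz = 9.81 × 5.73 × 10⁻⁴ / 25 = 2.2485 × 10⁻⁴ s⁻².
N = √(2.2485 × 10⁻⁴) = 0.014995 rad s⁻¹ → T = 2π/N = 419.02 s = 6.9837 min ≈ 6.98 min.

6.98 min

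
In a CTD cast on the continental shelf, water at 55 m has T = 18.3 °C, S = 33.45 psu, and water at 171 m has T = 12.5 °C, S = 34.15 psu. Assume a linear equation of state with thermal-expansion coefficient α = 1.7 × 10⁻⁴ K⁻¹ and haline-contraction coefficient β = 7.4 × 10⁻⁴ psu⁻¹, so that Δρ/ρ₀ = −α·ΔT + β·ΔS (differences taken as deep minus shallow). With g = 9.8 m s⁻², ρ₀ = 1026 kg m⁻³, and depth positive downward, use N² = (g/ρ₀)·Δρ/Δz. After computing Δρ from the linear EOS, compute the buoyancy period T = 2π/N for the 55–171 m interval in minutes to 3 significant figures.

ΔT = -5.8 K, ΔS = +0.70 psu (deep − shallow).
Δρ/ρ₀ = −αΔT + βΔS = 9.86 × 10⁻⁴ + 5.18 × 10⁻⁴ = 1.504 × 10⁻³, so Δρ ≈ 1.543 kg m⁻³.
N² = (g/ρ₀)·Δρ/Δz = g·(Δρ/ρ₀)/Δz = 9.8 × 1.504 × 10⁻³ / 116 = 1.2706 × 10⁻⁴ s⁻².
N = √(1.2706 × 10⁻⁴) = 0.011272 rad s⁻¹ → T = 2π/N = 557.42 s = 9.2903 min ≈ 9.29 min.

9.29 min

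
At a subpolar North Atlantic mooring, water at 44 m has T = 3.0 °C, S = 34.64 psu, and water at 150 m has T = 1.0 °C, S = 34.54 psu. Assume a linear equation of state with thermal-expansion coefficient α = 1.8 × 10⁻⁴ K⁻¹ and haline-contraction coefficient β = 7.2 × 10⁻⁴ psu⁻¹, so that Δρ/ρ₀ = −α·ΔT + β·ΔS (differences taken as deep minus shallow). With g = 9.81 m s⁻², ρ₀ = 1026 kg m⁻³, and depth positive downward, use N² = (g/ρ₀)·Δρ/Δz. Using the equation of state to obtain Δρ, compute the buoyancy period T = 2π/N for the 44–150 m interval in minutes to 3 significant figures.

20.3 min

ΔT = -2.0 K, ΔS = -0.10 psu (deep − shallow).
Δρ/ρ₀ = −αΔT + βΔS = 3.60 × 10⁻⁴ − 7.20 × 10⁻⁵ = 2.88 × 10⁻⁴, so Δρ ≈ 0.2955 kg m⁻³.
N² = (g/ρ₀)·Δρ/Δz = g·(Δρ/ρ₀)/Δz = 9.81 × 2.88 × 10⁻⁴ / 106 = 2.6654 × 10⁻⁵ s⁻².
N = √(2.6654 × 10⁻⁵) = 5.1628 × 10⁻³ rad s⁻¹ → T = 2π/N = 1.2170 × 10³ s = 20.283 min ≈ 20.3 min.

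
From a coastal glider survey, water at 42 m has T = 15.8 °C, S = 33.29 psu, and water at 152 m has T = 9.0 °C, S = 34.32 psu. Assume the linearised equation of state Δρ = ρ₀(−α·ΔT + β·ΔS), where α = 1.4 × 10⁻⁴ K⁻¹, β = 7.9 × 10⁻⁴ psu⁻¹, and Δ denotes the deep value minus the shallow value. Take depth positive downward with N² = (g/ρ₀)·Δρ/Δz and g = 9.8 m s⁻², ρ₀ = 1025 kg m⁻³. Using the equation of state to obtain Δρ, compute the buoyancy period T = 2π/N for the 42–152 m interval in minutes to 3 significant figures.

ΔT = -6.8 K, ΔS = +1.03 psu (deep − shallow).
Δρ/ρ₀ = −αΔT + βΔS = 9.52 × 10⁻⁴ + 8.137 × 10⁻⁴ = 1.7657 × 10⁻³, so Δρ ≈ 1.810 kg m⁻³.
N² = (g/ρ₀)·Δρ/Δz = g·(Δρ/ρ₀)/Δz = 9.8 × 1.7657 × 10⁻³ / 110 = 1.5731 × 10⁻⁴ s⁻².
N = √(1.5731 × 10⁻⁴) = 0.012542 rad s⁻¹ → T = 2π/N = 500.97 s = 8.3495 min ≈ 8.35 min.

8.35 min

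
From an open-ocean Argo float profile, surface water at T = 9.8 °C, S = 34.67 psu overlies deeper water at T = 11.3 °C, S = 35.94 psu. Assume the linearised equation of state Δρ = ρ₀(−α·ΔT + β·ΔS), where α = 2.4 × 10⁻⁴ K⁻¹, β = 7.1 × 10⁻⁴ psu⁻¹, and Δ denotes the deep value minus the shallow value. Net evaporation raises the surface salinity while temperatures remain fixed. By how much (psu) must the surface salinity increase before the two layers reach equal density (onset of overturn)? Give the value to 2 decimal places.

Neutral buoyancy requires −α(T_deep − T_surf) + β(S_deep − S_surf′) = 0.
S_surf′ = S_deep − (α/β)·ΔT = 35.94 − (2.4 × 10⁻⁴/7.1 × 10⁻⁴)·(+1.5) = 35.4330 psu.
Increase required: 35.4330 − 34.67 = 0.7630 psu.

0.76 psu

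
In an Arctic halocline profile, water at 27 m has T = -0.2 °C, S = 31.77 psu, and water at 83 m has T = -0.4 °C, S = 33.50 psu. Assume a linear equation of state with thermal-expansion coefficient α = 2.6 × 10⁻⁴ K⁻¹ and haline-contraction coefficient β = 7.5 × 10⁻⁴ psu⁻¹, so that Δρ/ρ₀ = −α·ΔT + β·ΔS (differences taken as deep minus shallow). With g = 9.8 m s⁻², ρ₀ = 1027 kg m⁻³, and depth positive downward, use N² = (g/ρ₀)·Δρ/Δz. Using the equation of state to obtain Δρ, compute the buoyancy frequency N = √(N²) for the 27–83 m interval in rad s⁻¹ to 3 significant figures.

ΔT = -0.2 K, ΔS = +1.73 psu (deep − shallow).
Δρ/ρ₀ = −αΔT + βΔS = 5.20 × 10⁻⁵ + 1.2975 × 10⁻³ = 1.3495 × 10⁻³, so Δρ ≈ 1.386 kg m⁻³.
N² = (g/ρ₀)·Δρ/Δz = g·(Δρ/ρ₀)/Δz = 9.8 × 1.3495 × 10⁻³ / 56 = 2.3616 × 10⁻⁴ s⁻².
N = √(2.3616 × 10⁻⁴) = 0.015367 rad s⁻¹ ≈ 0.0154 rad s⁻¹.

0.0154 rad s⁻¹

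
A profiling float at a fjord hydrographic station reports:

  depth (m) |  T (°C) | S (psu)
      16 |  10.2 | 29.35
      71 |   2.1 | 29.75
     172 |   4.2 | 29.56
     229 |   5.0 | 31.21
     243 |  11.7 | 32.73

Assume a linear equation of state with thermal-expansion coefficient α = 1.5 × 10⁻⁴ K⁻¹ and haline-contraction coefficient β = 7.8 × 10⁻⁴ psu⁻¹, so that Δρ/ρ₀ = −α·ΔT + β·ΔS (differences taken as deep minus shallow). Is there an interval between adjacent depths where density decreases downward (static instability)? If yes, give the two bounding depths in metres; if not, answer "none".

71–172 m

Evaluate Δρ/ρ₀ = −αΔT + βΔS across each adjacent pair:
  16–71 m: −αΔT+βΔS = −(1.5 × 10⁻⁴)(-8.1)+(7.8 × 10⁻⁴)(+0.40) = 1.5 × 10⁻³ → stable
  71–172 m: −αΔT+βΔS = −(1.5 × 10⁻⁴)(+2.1)+(7.8 × 10⁻⁴)(-0.19) = -4.6 × 10⁻⁴ → UNSTABLE
  172–229 m: −αΔT+βΔS = −(1.5 × 10⁻⁴)(+0.8)+(7.8 × 10⁻⁴)(+1.65) = 1.2 × 10⁻³ → stable
  229–243 m: −αΔT+βΔS = −(1.5 × 10⁻⁴)(+6.7)+(7.8 × 10⁻⁴)(+1.52) = 1.8 × 10⁻⁴ → stable
The 71–172 m interval has Δρ < 0: lighter water underlies denser water.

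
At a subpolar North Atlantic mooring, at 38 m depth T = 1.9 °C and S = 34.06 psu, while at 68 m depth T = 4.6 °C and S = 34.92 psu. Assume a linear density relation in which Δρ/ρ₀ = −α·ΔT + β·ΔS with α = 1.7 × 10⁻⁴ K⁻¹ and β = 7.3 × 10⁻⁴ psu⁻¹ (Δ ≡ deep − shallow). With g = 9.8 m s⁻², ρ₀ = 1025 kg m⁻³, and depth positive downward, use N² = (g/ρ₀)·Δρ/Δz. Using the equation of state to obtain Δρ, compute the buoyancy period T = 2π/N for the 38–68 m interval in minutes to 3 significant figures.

14.1 min

ΔT = +2.7 K, ΔS = +0.86 psu (deep − shallow).
Δρ/ρ₀ = −αΔT + βΔS = -4.59 × 10⁻⁴ + 6.278 × 10⁻⁴ = 1.688 × 10⁻⁴, so Δρ ≈ 0.1730 kg m⁻³.
N² = (g/ρ₀)·Δρ/Δz = g·(Δρ/ρ₀)/Δz = 9.8 × 1.688 × 10⁻⁴ / 30 = 5.5141 × 10⁻⁵ s⁻².
N = √(5.5141 × 10⁻⁵) = 7.4257 × 10⁻³ rad s⁻¹ → T = 2π/N = 846.14 s = 14.102 min ≈ 14.1 min.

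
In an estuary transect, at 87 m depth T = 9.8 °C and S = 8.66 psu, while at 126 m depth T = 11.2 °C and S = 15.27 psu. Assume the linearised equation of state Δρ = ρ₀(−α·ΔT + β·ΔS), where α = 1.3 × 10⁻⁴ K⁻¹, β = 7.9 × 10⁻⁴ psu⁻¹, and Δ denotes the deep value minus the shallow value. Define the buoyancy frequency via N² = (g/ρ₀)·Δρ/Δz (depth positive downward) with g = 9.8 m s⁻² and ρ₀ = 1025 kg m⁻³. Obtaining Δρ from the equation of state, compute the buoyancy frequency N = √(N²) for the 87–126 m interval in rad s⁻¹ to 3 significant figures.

ΔT = +1.4 K, ΔS = +6.61 psu (deep − shallow).
Δρ/ρ₀ = −αΔT + βΔS = -1.82 × 10⁻⁴ + 5.2219 × 10⁻³ = 5.0399 × 10⁻³, so Δρ ≈ 5.166 kg m⁻³.
N² = (g/ρ₀)·Δρ/Δz = g·(Δρ/ρ₀)/Δz = 9.8 × 5.0399 × 10⁻³ / 39 = 1.2664 × 10⁻³ s⁻².
N = √(1.2664 × 10⁻³) = 0.035587 rad s⁻¹ ≈ 0.0356 rad s⁻¹.

0.0356 rad s⁻¹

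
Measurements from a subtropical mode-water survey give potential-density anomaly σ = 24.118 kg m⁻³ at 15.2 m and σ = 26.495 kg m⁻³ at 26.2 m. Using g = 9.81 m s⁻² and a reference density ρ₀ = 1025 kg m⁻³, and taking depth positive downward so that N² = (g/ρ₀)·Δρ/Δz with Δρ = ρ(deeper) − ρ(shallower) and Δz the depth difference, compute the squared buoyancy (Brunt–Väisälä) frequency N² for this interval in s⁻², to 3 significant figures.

Δρ = 1026.495 − 1024.118 = 2.377 kg m⁻³ over Δz = 26.2 − 15.2 = 11 m.
N² = (9.81/1025) × (2.377/11) = 2.0681 × 10⁻³ s⁻² ≈ 2.07 × 10⁻³ s⁻².

2.07 × 10⁻³ s⁻²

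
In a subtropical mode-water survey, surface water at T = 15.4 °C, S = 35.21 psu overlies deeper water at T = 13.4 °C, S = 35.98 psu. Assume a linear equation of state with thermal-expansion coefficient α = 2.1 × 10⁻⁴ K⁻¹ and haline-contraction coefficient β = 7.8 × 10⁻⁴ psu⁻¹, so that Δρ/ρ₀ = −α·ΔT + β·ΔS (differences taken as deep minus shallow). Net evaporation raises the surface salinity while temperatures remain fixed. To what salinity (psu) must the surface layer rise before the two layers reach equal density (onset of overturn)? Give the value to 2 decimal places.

Neutral buoyancy requires −α(T_deep − T_surf) + β(S_deep − S_surf′) = 0.
S_surf′ = S_deep − (α/β)·ΔT = 35.98 − (2.1 × 10⁻⁴/7.8 × 10⁻⁴)·(-2.0) = 36.5185 psu.
Increase required: 36.5185 − 35.21 = 1.3085 psu.

36.52 psu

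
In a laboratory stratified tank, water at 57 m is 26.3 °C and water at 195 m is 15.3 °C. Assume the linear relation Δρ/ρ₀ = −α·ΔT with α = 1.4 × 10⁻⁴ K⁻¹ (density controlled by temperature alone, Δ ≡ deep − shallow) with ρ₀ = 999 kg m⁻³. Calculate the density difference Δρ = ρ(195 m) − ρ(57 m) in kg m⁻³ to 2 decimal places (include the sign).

+1.54 kg m⁻³

ΔT = -11.0 K, Δρ/ρ₀ = −αΔT = 1.54 × 10⁻³.
Δρ = 999 × (1.54 × 10⁻³) = +1.54 kg m⁻³.
Positive Δρ: denser below, stable.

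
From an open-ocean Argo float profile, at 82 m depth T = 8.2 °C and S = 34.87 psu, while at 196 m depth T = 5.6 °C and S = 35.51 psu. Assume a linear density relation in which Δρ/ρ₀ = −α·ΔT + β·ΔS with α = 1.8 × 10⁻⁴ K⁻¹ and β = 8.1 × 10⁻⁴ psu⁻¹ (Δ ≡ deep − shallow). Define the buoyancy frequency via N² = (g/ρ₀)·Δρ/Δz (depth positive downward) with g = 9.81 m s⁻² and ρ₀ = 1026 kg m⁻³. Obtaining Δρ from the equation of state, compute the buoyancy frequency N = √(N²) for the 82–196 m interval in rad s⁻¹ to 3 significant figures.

ΔT = -2.6 K, ΔS = +0.64 psu (deep − shallow).
Δρ/ρ₀ = −αΔT + βΔS = 4.68 × 10⁻⁴ + 5.184 × 10⁻⁴ = 9.864 × 10⁻⁴, so Δρ ≈ 1.012 kg m⁻³.
N² = (g/ρ₀)·Δρ/Δz = g·(Δρ/ρ₀)/Δz = 9.81 × 9.864 × 10⁻⁴ / 114 = 8.4882 × 10⁻⁵ s⁻².
N = √(8.4882 × 10⁻⁵) = 9.2131 × 10⁻³ rad s⁻¹ ≈ 9.21 × 10⁻³ rad s⁻¹.

9.21 × 10⁻³ rad s⁻¹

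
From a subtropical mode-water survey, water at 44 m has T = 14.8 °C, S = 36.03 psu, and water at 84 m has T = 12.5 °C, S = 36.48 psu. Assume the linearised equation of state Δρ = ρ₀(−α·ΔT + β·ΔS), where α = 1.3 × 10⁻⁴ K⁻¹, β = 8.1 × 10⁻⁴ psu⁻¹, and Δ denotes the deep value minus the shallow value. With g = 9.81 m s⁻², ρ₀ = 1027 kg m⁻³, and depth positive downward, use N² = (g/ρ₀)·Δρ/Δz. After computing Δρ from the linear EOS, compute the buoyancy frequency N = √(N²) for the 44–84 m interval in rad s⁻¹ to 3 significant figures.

ΔT = -2.3 K, ΔS = +0.45 psu (deep − shallow).
Δρ/ρ₀ = −αΔT + βΔS = 2.99 × 10⁻⁴ + 3.645 × 10⁻⁴ = 6.635 × 10⁻⁴, so Δρ ≈ 0.6814 kg m⁻³.
N² = (g/ρ₀)·Δρ/Δz = g·(Δρ/ρ₀)/Δz = 9.81 × 6.635 × 10⁻⁴ / 40 = 1.6272 × 10⁻⁴ s⁻².
N = √(1.6272 × 10⁻⁴) = 0.012756 rad s⁻¹ ≈ 0.0128 rad s⁻¹.

0.0128 rad s⁻¹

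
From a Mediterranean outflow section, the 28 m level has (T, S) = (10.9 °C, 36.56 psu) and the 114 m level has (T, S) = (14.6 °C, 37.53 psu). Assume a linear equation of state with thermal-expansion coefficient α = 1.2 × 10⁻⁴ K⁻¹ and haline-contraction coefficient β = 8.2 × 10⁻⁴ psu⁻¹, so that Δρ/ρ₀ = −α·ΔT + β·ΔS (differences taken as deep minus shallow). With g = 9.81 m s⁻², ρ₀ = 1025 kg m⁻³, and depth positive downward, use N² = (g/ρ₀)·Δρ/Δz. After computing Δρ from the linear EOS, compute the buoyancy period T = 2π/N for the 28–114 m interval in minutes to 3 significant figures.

16.5 min

ΔT = +3.7 K, ΔS = +0.97 psu (deep − shallow).
Δρ/ρ₀ = −αΔT + βΔS = -4.44 × 10⁻⁴ + 7.954 × 10⁻⁴ = 3.514 × 10⁻⁴, so Δρ ≈ 0.3602 kg m⁻³.
N² = (g/ρ₀)·Δρ/Δz = g·(Δρ/ρ₀)/Δz = 9.81 × 3.514 × 10⁻⁴ / 86 = 4.0084 × 10⁻⁵ s⁻².
N = √(4.0084 × 10⁻⁵) = 6.3312 × 10⁻³ rad s⁻¹ → T = 2π/N = 992.42 s = 16.540 min ≈ 16.5 min.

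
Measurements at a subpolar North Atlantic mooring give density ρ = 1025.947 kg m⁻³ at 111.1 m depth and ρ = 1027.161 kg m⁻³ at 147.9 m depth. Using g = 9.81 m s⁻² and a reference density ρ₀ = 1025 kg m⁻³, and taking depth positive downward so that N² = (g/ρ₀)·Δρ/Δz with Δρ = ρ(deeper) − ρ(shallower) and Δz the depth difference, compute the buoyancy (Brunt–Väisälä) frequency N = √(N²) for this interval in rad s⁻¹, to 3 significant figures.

0.0178 rad s⁻¹

Δρ = 1027.161 − 1025.947 = 1.214 kg m⁻³ over Δz = 147.9 − 111.1 = 36.8 m.
N² = (9.81/1025) × (1.214/36.8) = 3.1573 × 10⁻⁴ s⁻².
N = √(3.1573 × 10⁻⁴) = 0.017769 rad s⁻¹ ≈ 0.0178 rad s⁻¹.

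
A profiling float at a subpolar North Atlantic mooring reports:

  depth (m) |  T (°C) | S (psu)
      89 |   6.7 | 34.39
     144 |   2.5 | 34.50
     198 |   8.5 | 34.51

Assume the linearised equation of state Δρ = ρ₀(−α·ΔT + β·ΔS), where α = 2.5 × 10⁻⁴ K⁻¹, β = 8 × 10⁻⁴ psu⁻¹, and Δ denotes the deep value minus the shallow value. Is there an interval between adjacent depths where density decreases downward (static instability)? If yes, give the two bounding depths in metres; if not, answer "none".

Evaluate Δρ/ρ₀ = −αΔT + βΔS across each adjacent pair:
  89–144 m: −αΔT+βΔS = −(2.5 × 10⁻⁴)(-4.2)+(8 × 10⁻⁴)(+0.11) = 1.1 × 10⁻³ → stable
  144–198 m: −αΔT+βΔS = −(2.5 × 10⁻⁴)(+6.0)+(8 × 10⁻⁴)(+0.01) = -1.5 × 10⁻³ → UNSTABLE
The 144–198 m interval has Δρ < 0: lighter water underlies denser water.

144–198 m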